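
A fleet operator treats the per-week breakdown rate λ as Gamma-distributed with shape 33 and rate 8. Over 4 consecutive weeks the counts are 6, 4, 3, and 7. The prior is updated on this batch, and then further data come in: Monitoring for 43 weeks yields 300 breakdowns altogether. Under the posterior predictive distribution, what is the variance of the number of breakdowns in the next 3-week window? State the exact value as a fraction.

Total count: 6 + 4 + 3 + 7 = 20.
Total exposure: 4 weeks.
After the first batch: Gamma(33 + 20, 8 + 4) = Gamma(53, 12).
Total count 300 over total exposure 43 weeks.
After the second batch: Gamma(53 + 300, 12 + 43) = Gamma(353, 55).
The posterior predictive for a window of length T is Negative Binomial with variance T·α'·(β'+T)/β'² = 3·353·58/3025 = 61422/3025.

61422/3025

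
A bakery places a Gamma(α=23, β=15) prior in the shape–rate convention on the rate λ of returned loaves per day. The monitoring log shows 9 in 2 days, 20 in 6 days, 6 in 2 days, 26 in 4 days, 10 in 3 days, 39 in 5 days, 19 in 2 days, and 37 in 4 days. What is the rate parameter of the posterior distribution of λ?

43

Total count: 9 + 20 + 6 + 26 + 10 + 39 + 19 + 37 = 166.
Total exposure: 2 + 6 + 2 + 4 + 3 + 5 + 2 + 4 = 28 days.
Posterior: α' = 23 + 166 = 189, β' = 15 + 28 = 43.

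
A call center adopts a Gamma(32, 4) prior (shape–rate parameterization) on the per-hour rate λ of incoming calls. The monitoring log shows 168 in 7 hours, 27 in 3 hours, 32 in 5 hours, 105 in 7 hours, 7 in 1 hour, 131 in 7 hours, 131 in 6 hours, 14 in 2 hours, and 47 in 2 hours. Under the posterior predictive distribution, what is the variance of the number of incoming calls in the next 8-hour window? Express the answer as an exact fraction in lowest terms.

Total count: 168 + 27 + 32 + 105 + 7 + 131 + 131 + 14 + 47 = 662.
Total exposure: 7 + 3 + 5 + 7 + 1 + 7 + 6 + 2 + 2 = 40 hours.
Posterior: α' = 32 + 662 = 694, β' = 4 + 40 = 44.
The posterior predictive for a window of length T is Negative Binomial with variance T·α'·(β'+T)/β'² = 8·694·52/1936 = 18044/121.

18044/121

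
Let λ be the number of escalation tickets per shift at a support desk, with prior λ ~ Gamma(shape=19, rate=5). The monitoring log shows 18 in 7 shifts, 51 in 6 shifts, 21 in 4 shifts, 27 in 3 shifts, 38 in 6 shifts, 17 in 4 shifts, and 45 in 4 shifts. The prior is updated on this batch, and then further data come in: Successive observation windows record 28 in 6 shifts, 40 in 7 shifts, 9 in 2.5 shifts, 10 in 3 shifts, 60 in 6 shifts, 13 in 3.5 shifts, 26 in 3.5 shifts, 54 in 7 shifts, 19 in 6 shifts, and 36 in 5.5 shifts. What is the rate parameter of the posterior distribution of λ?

89

Total count: 18 + 51 + 21 + 27 + 38 + 17 + 45 = 217.
Total exposure: 7 + 6 + 4 + 3 + 6 + 4 + 4 = 34 shifts.
After the first batch: Gamma(19 + 217, 5 + 34) = Gamma(236, 39).
Total count: 28 + 40 + 9 + 10 + 60 + 13 + 26 + 54 + 19 + 36 = 295.
Total exposure: 6 + 7 + 2.5 + 3 + 6 + 3.5 + 3.5 + 7 + 6 + 5.5 = 50 shifts.
After the second batch: Gamma(236 + 295, 39 + 50) = Gamma(531, 89).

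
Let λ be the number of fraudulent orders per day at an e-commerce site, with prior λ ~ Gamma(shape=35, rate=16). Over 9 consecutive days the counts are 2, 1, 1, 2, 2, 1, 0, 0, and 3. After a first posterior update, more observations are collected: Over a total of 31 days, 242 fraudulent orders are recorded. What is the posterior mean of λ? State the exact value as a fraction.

Total count: 2 + 1 + 1 + 2 + 2 + 1 + 0 + 0 + 3 = 12.
Total exposure: 9 days.
After the first batch: Gamma(35 + 12, 16 + 9) = Gamma(47, 25).
Total count 242 over total exposure 31 days.
After the second batch: Gamma(47 + 242, 25 + 31) = Gamma(289, 56).
Posterior mean = α'/β' = 289/56.

289/56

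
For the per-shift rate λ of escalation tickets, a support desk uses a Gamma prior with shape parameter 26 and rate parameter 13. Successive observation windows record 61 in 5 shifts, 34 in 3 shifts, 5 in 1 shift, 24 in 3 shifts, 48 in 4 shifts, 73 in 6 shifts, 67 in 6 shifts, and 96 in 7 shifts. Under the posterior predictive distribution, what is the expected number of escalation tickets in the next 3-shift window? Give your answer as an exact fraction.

Total count: 61 + 34 + 5 + 24 + 48 + 73 + 67 + 96 = 408.
Total exposure: 5 + 3 + 1 + 3 + 4 + 6 + 6 + 7 = 35 shifts.
By Gamma–Poisson conjugacy, the posterior is Gamma(α + Σx, β + Σt) = Gamma(26 + 408, 13 + 35) = Gamma(434, 48).
Predictive mean over a 3-shift window = T·E[λ|data] = 3·434/48 = 217/8.

217/8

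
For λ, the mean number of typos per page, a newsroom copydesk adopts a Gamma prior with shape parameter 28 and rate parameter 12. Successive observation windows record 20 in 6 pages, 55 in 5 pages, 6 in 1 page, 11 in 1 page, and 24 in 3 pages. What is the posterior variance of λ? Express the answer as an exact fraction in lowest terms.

9/49

Total count: 20 + 55 + 6 + 11 + 24 = 116.
Total exposure: 6 + 5 + 1 + 1 + 3 = 16 pages.
The Gamma prior is conjugate for the Poisson rate, so λ | data ~ Gamma(28+116, 12+16) = Gamma(144, 28).
Posterior variance = α'/β'² = 144/784 = 9/49.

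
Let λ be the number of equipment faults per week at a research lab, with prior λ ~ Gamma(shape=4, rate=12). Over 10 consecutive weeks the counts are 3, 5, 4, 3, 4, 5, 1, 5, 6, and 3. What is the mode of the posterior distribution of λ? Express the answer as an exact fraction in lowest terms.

21/11

Total count: 3 + 5 + 4 + 3 + 4 + 5 + 1 + 5 + 6 + 3 = 39.
Total exposure: 10 weeks.
Conjugate update: add total count to the shape and total exposure to the rate, giving Gamma(43, 22).
Posterior mode = (α'−1)/β' = 42/22 = 21/11.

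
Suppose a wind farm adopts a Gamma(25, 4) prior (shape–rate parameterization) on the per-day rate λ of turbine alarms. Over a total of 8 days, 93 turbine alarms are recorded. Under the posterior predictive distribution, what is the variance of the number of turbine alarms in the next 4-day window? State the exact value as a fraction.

Total count 93 over total exposure 8 days.
Conjugate update: add total count to the shape and total exposure to the rate, giving Gamma(118, 12).
The posterior predictive for a window of length T is Negative Binomial with variance T·α'·(β'+T)/β'² = 4·118·16/144 = 472/9.

472/9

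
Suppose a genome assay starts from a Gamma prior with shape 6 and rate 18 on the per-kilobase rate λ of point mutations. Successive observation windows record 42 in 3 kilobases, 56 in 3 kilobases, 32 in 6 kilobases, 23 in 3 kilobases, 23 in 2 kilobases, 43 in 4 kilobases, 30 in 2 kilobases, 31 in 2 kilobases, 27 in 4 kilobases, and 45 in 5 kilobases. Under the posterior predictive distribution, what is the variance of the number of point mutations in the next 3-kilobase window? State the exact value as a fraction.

Total count: 42 + 56 + 32 + 23 + 23 + 43 + 30 + 31 + 27 + 45 = 352.
Total exposure: 3 + 3 + 6 + 3 + 2 + 4 + 2 + 2 + 4 + 5 = 34 kilobases.
Conjugate update: add total count to the shape and total exposure to the rate, giving Gamma(358, 52).
The posterior predictive for a window of length T is Negative Binomial with variance T·α'·(β'+T)/β'² = 3·358·55/2704 = 29535/1352.

29535/1352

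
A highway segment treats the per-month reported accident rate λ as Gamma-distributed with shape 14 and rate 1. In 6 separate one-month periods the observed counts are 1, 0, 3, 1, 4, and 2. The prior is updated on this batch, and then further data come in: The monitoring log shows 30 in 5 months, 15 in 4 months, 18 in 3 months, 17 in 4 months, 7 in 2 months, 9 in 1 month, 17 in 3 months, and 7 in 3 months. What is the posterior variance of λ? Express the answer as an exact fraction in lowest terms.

Total count: 1 + 0 + 3 + 1 + 4 + 2 = 11.
Total exposure: 6 months.
After the first batch: Gamma(14 + 11, 1 + 6) = Gamma(25, 7).
Total count: 30 + 15 + 18 + 17 + 7 + 9 + 17 + 7 = 120.
Total exposure: 5 + 4 + 3 + 4 + 2 + 1 + 3 + 3 = 25 months.
After the second batch: Gamma(25 + 120, 7 + 25) = Gamma(145, 32).
Posterior variance = α'/β'² = 145/1024.

145/1024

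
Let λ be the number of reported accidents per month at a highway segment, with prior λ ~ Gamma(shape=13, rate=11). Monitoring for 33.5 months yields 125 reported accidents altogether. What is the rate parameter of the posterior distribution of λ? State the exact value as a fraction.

89/2

Total count 125 over total exposure 33.5 months.
Gamma(α, β) with Poisson data over total exposure Σt gives posterior Gamma(α+Σx, β+Σt) = Gamma(138, 89/2).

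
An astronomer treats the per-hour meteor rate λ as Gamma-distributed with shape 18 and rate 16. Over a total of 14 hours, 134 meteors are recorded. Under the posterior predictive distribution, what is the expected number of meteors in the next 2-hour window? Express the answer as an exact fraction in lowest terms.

152/15

Total count 134 over total exposure 14 hours.
Gamma(α, β) with Poisson data over total exposure Σt gives posterior Gamma(α+Σx, β+Σt) = Gamma(152, 30).
Predictive mean over a 2-hour window = T·E[λ|data] = 2·152/30 = 152/15.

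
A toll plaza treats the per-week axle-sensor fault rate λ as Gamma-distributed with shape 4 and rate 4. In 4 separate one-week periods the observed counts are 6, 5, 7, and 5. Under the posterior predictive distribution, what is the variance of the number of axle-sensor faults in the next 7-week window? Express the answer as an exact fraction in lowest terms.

Total count: 6 + 5 + 7 + 5 = 23.
Total exposure: 4 weeks.
By Gamma–Poisson conjugacy, the posterior is Gamma(α + Σx, β + Σt) = Gamma(4 + 23, 4 + 4) = Gamma(27, 8).
The posterior predictive for a window of length T is Negative Binomial with variance T·α'·(β'+T)/β'² = 7·27·15/64 = 2835/64.

2835/64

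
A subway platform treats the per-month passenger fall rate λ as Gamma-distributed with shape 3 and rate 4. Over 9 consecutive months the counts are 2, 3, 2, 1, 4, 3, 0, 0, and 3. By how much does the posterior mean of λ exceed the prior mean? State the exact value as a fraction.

Total count: 2 + 3 + 2 + 1 + 4 + 3 + 0 + 0 + 3 = 18.
Total exposure: 9 months.
By Gamma–Poisson conjugacy, the posterior is Gamma(α + Σx, β + Σt) = Gamma(3 + 18, 4 + 9) = Gamma(21, 13).
Posterior mean = 21/13 = 21/13; prior mean = 3/4 = 3/4. Difference = 21/13 − 3/4 = 45/52.

45/52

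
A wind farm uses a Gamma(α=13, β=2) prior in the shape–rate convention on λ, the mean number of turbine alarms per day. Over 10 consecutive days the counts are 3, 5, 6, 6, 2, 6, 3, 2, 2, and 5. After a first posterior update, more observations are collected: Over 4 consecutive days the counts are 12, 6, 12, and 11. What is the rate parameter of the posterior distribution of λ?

16

Total count: 3 + 5 + 6 + 6 + 2 + 6 + 3 + 2 + 2 + 5 = 40.
Total exposure: 10 days.
After the first batch: Gamma(13 + 40, 2 + 10) = Gamma(53, 12).
Total count: 12 + 6 + 12 + 11 = 41.
Total exposure: 4 days.
After the second batch: Gamma(53 + 41, 12 + 4) = Gamma(94, 16).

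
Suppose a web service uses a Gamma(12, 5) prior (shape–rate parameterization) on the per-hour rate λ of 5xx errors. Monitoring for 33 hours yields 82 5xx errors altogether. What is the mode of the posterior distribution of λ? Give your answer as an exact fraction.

93/38

Total count 82 over total exposure 33 hours.
Conjugate update: add total count to the shape and total exposure to the rate, giving Gamma(94, 38).
Posterior mode = (α'−1)/β' = 93/38.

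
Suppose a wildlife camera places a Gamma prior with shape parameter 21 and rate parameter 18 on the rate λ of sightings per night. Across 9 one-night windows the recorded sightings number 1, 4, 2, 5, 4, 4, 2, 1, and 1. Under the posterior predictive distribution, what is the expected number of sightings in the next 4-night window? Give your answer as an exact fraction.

20/3

Total count: 1 + 4 + 2 + 5 + 4 + 4 + 2 + 1 + 1 = 24.
Total exposure: 9 nights.
Gamma(α, β) with Poisson data over total exposure Σt gives posterior Gamma(α+Σx, β+Σt) = Gamma(45, 27).
Predictive mean over a 4-night window = T·E[λ|data] = 4·45/27 = 20/3.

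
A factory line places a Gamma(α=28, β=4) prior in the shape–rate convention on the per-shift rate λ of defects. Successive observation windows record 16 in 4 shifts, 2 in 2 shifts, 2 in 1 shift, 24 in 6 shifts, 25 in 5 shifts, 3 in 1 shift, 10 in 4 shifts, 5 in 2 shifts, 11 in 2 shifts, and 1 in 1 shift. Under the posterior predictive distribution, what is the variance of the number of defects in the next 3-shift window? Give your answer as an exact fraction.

Total count: 16 + 2 + 2 + 24 + 25 + 3 + 10 + 5 + 11 + 1 = 99.
Total exposure: 4 + 2 + 1 + 6 + 5 + 1 + 4 + 2 + 2 + 1 = 28 shifts.
The Gamma prior is conjugate for the Poisson rate, so λ | data ~ Gamma(28+99, 4+28) = Gamma(127, 32).
The posterior predictive for a window of length T is Negative Binomial with variance T·α'·(β'+T)/β'² = 3·127·35/1024 = 13335/1024.

13335/1024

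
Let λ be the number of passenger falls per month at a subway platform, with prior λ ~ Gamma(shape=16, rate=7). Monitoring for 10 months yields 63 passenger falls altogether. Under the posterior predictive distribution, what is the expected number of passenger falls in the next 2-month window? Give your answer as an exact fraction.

Total count 63 over total exposure 10 months.
Posterior: α' = 16 + 63 = 79, β' = 7 + 10 = 17.
Predictive mean over a 2-month window = T·E[λ|data] = 2·79/17 = 158/17.

158/17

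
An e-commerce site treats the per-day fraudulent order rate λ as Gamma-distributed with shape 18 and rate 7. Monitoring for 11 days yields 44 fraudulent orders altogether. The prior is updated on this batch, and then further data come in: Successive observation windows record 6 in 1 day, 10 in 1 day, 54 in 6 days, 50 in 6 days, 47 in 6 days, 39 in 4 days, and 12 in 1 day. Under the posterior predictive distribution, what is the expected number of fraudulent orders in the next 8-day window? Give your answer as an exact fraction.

2240/43

Total count 44 over total exposure 11 days.
After the first batch: Gamma(18 + 44, 7 + 11) = Gamma(62, 18).
Total count: 6 + 10 + 54 + 50 + 47 + 39 + 12 = 218.
Total exposure: 1 + 1 + 6 + 6 + 6 + 4 + 1 = 25 days.
After the second batch: Gamma(62 + 218, 18 + 25) = Gamma(280, 43).
Predictive mean over an 8-day window = T·E[λ|data] = 8·280/43 = 2240/43.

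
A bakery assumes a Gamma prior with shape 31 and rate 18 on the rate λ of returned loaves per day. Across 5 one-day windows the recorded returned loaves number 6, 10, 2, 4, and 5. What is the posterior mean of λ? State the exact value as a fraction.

58/23

Total count: 6 + 10 + 2 + 4 + 5 = 27.
Total exposure: 5 days.
Posterior: α' = 31 + 27 = 58, β' = 18 + 5 = 23.
Posterior mean = α'/β' = 58/23.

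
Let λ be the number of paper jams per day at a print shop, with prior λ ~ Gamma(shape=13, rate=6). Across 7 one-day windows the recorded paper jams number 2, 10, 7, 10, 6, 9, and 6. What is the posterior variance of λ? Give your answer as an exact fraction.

Total count: 2 + 10 + 7 + 10 + 6 + 9 + 6 = 50.
Total exposure: 7 days.
Conjugate update: add total count to the shape and total exposure to the rate, giving Gamma(63, 13).
Posterior variance = α'/β'² = 63/169.

63/169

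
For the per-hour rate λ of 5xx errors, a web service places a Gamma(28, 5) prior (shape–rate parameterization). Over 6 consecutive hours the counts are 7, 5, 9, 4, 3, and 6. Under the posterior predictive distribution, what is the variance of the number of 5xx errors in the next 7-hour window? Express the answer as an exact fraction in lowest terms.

Total count: 7 + 5 + 9 + 4 + 3 + 6 = 34.
Total exposure: 6 hours.
The Gamma prior is conjugate for the Poisson rate, so λ | data ~ Gamma(28+34, 5+6) = Gamma(62, 11).
The posterior predictive for a window of length T is Negative Binomial with variance T·α'·(β'+T)/β'² = 7·62·18/121 = 7812/121.

7812/121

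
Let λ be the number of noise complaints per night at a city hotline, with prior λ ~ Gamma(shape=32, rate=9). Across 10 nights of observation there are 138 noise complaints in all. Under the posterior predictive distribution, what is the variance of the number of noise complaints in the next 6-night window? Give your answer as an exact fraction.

Total count 138 over total exposure 10 nights.
Posterior: α' = 32 + 138 = 170, β' = 9 + 10 = 19.
The posterior predictive for a window of length T is Negative Binomial with variance T·α'·(β'+T)/β'² = 6·170·25/361 = 25500/361.

25500/361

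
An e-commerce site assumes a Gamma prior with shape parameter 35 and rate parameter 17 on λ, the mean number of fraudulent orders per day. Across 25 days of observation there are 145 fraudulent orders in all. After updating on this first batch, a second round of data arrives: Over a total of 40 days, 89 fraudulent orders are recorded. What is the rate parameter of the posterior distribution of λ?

82

Total count 145 over total exposure 25 days.
After the first batch: Gamma(35 + 145, 17 + 25) = Gamma(180, 42).
Total count 89 over total exposure 40 days.
After the second batch: Gamma(180 + 89, 42 + 40) = Gamma(269, 82).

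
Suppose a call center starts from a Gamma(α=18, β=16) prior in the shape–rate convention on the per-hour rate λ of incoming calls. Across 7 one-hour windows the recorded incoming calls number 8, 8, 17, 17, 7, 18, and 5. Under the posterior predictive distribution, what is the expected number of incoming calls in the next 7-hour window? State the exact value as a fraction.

686/23

Total count: 8 + 8 + 17 + 17 + 7 + 18 + 5 = 80.
Total exposure: 7 hours.
The Gamma prior is conjugate for the Poisson rate, so λ | data ~ Gamma(18+80, 16+7) = Gamma(98, 23).
Predictive mean over a 7-hour window = T·E[λ|data] = 7·98/23 = 686/23.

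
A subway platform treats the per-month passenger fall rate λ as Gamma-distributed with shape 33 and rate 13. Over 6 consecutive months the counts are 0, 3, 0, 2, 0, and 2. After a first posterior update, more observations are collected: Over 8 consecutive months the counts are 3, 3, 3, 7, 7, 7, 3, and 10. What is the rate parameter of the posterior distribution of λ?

Total count: 0 + 3 + 0 + 2 + 0 + 2 = 7.
Total exposure: 6 months.
After the first batch: Gamma(33 + 7, 13 + 6) = Gamma(40, 19).
Total count: 3 + 3 + 3 + 7 + 7 + 7 + 3 + 10 = 43.
Total exposure: 8 months.
After the second batch: Gamma(40 + 43, 19 + 8) = Gamma(83, 27).

27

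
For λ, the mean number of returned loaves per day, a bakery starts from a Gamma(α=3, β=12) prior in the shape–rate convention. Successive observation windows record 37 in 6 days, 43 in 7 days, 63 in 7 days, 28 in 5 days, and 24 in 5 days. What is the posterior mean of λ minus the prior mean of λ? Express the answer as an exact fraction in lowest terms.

125/28

Total count: 37 + 43 + 63 + 28 + 24 = 195.
Total exposure: 6 + 7 + 7 + 5 + 5 = 30 days.
Conjugate update: add total count to the shape and total exposure to the rate, giving Gamma(198, 42).
Posterior mean = 198/42 = 33/7; prior mean = 3/12 = 1/4. Difference = 33/7 − 1/4 = 125/28.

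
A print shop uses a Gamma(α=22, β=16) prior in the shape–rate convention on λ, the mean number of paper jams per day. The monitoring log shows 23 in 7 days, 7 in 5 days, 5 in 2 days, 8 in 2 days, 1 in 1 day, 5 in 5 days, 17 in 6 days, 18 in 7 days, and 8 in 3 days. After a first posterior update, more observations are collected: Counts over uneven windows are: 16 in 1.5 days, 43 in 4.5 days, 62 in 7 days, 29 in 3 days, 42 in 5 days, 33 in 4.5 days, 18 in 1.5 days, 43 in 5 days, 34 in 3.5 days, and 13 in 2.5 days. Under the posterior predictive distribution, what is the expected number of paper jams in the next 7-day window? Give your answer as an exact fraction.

3129/92

Total count: 23 + 7 + 5 + 8 + 1 + 5 + 17 + 18 + 8 = 92.
Total exposure: 7 + 5 + 2 + 2 + 1 + 5 + 6 + 7 + 3 = 38 days.
After the first batch: Gamma(22 + 92, 16 + 38) = Gamma(114, 54).
Total count: 16 + 43 + 62 + 29 + 42 + 33 + 18 + 43 + 34 + 13 = 333.
Total exposure: 1.5 + 4.5 + 7 + 3 + 5 + 4.5 + 1.5 + 5 + 3.5 + 2.5 = 38 days.
After the second batch: Gamma(114 + 333, 54 + 38) = Gamma(447, 92).
Predictive mean over a 7-day window = T·E[λ|data] = 7·447/92 = 3129/92.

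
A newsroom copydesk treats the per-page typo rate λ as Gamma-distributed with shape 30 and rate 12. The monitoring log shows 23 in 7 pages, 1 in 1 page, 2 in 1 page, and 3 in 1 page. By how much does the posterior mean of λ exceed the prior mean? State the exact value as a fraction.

2/11

Total count: 23 + 1 + 2 + 3 = 29.
Total exposure: 7 + 1 + 1 + 1 = 10 pages.
Posterior: α' = 30 + 29 = 59, β' = 12 + 10 = 22.
Posterior mean = 59/22 = 59/22; prior mean = 30/12 = 5/2. Difference = 59/22 − 5/2 = 2/11.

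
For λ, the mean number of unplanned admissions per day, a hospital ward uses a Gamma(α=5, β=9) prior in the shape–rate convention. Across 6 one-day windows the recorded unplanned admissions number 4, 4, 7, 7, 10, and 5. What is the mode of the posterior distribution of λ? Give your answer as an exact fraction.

Total count: 4 + 4 + 7 + 7 + 10 + 5 = 37.
Total exposure: 6 days.
By Gamma–Poisson conjugacy, the posterior is Gamma(α + Σx, β + Σt) = Gamma(5 + 37, 9 + 6) = Gamma(42, 15).
Posterior mode = (α'−1)/β' = 41/15.

41/15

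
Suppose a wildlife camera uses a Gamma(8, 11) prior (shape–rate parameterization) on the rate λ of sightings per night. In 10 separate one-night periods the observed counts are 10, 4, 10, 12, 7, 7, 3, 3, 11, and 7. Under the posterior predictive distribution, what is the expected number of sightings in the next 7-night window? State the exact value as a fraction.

Total count: 10 + 4 + 10 + 12 + 7 + 7 + 3 + 3 + 11 + 7 = 74.
Total exposure: 10 nights.
Gamma(α, β) with Poisson data over total exposure Σt gives posterior Gamma(α+Σx, β+Σt) = Gamma(82, 21).
Predictive mean over a 7-night window = T·E[λ|data] = 7·82/21 = 82/3.

82/3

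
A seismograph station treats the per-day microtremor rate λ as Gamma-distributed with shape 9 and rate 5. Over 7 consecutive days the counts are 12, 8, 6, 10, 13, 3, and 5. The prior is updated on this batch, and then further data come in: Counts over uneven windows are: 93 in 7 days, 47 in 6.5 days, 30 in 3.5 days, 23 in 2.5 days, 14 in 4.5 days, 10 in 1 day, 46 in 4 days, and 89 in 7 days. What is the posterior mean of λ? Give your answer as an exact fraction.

Total count: 12 + 8 + 6 + 10 + 13 + 3 + 5 = 57.
Total exposure: 7 days.
After the first batch: Gamma(9 + 57, 5 + 7) = Gamma(66, 12).
Total count: 93 + 47 + 30 + 23 + 14 + 10 + 46 + 89 = 352.
Total exposure: 7 + 6.5 + 3.5 + 2.5 + 4.5 + 1 + 4 + 7 = 36 days.
After the second batch: Gamma(66 + 352, 12 + 36) = Gamma(418, 48).
Posterior mean = α'/β' = 418/48 = 209/24.

209/24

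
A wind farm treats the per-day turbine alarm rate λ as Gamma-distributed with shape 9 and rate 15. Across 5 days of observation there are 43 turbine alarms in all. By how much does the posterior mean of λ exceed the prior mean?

Total count 43 over total exposure 5 days.
Posterior: α' = 9 + 43 = 52, β' = 15 + 5 = 20.
Posterior mean = 52/20 = 13/5; prior mean = 9/15 = 3/5. Difference = 13/5 − 3/5 = 2.

2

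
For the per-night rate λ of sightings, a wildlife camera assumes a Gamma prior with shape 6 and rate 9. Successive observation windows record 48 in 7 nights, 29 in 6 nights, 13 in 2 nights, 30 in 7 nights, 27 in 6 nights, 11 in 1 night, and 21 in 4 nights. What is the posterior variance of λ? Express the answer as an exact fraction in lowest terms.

Total count: 48 + 29 + 13 + 30 + 27 + 11 + 21 = 179.
Total exposure: 7 + 6 + 2 + 7 + 6 + 1 + 4 = 33 nights.
Conjugate update: add total count to the shape and total exposure to the rate, giving Gamma(185, 42).
Posterior variance = α'/β'² = 185/1764.

185/1764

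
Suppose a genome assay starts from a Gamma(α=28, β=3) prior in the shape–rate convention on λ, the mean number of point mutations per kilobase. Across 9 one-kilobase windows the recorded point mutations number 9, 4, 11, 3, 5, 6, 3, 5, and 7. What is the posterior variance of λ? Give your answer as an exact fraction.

9/16

Total count: 9 + 4 + 11 + 3 + 5 + 6 + 3 + 5 + 7 = 53.
Total exposure: 9 kilobases.
Posterior: α' = 28 + 53 = 81, β' = 3 + 9 = 12.
Posterior variance = α'/β'² = 81/144 = 9/16.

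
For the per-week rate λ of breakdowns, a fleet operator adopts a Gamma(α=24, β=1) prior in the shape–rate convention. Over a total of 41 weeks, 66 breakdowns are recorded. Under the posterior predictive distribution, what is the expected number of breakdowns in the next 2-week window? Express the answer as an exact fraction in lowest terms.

30/7

Total count 66 over total exposure 41 weeks.
Conjugate update: add total count to the shape and total exposure to the rate, giving Gamma(90, 42).
Predictive mean over a 2-week window = T·E[λ|data] = 2·90/42 = 30/7.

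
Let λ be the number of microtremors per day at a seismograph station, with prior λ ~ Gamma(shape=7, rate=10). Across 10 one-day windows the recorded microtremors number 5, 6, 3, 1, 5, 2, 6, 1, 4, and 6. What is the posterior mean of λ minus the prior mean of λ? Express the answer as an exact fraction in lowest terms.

8/5

Total count: 5 + 6 + 3 + 1 + 5 + 2 + 6 + 1 + 4 + 6 = 39.
Total exposure: 10 days.
The Gamma prior is conjugate for the Poisson rate, so λ | data ~ Gamma(7+39, 10+10) = Gamma(46, 20).
Posterior mean = 46/20 = 23/10; prior mean = 7/10 = 7/10. Difference = 23/10 − 7/10 = 8/5.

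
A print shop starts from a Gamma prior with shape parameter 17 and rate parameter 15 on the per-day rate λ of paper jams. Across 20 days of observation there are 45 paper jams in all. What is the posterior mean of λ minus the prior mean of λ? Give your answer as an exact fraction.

67/105

Total count 45 over total exposure 20 days.
The Gamma prior is conjugate for the Poisson rate, so λ | data ~ Gamma(17+45, 15+20) = Gamma(62, 35).
Posterior mean = 62/35 = 62/35; prior mean = 17/15 = 17/15. Difference = 62/35 − 17/15 = 67/105.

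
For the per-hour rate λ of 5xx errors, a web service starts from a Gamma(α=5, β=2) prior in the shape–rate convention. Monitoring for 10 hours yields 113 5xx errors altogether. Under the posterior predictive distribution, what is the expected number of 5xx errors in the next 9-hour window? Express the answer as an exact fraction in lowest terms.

Total count 113 over total exposure 10 hours.
Conjugate update: add total count to the shape and total exposure to the rate, giving Gamma(118, 12).
Predictive mean over a 9-hour window = T·E[λ|data] = 9·118/12 = 177/2.

177/2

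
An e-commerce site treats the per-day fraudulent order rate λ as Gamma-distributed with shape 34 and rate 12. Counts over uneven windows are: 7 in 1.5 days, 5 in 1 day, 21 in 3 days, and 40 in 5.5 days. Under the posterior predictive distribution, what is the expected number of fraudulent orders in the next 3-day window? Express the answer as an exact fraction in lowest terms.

Total count: 7 + 5 + 21 + 40 = 73.
Total exposure: 1.5 + 1 + 3 + 5.5 = 11 days.
Posterior: α' = 34 + 73 = 107, β' = 12 + 11 = 23.
Predictive mean over a 3-day window = T·E[λ|data] = 3·107/23 = 321/23.

321/23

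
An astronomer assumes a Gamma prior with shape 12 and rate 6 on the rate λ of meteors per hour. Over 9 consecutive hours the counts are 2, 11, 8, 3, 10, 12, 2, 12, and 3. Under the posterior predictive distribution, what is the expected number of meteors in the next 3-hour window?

Total count: 2 + 11 + 8 + 3 + 10 + 12 + 2 + 12 + 3 = 63.
Total exposure: 9 hours.
By Gamma–Poisson conjugacy, the posterior is Gamma(α + Σx, β + Σt) = Gamma(12 + 63, 6 + 9) = Gamma(75, 15).
Predictive mean over a 3-hour window = T·E[λ|data] = 3·75/15 = 15.

15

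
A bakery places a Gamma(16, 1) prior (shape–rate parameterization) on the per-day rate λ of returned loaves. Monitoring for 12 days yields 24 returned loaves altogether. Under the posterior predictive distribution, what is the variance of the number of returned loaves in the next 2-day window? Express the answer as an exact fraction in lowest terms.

Total count 24 over total exposure 12 days.
Posterior: α' = 16 + 24 = 40, β' = 1 + 12 = 13.
The posterior predictive for a window of length T is Negative Binomial with variance T·α'·(β'+T)/β'² = 2·40·15/169 = 1200/169.

1200/169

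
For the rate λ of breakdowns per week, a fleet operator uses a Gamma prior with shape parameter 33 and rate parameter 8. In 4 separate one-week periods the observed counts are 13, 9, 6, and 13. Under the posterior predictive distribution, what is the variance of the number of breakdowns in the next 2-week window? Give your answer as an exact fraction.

259/18

Total count: 13 + 9 + 6 + 13 = 41.
Total exposure: 4 weeks.
The Gamma prior is conjugate for the Poisson rate, so λ | data ~ Gamma(33+41, 8+4) = Gamma(74, 12).
The posterior predictive for a window of length T is Negative Binomial with variance T·α'·(β'+T)/β'² = 2·74·14/144 = 259/18.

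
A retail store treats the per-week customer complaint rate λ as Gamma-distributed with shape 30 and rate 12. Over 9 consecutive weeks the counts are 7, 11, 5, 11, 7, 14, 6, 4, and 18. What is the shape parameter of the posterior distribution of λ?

113

Total count: 7 + 11 + 5 + 11 + 7 + 14 + 6 + 4 + 18 = 83.
Total exposure: 9 weeks.
The Gamma prior is conjugate for the Poisson rate, so λ | data ~ Gamma(30+83, 12+9) = Gamma(113, 21).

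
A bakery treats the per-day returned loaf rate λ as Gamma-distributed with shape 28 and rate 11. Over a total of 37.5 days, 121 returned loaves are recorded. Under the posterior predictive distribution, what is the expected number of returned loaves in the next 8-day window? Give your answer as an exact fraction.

2384/97

Total count 121 over total exposure 37.5 days.
By Gamma–Poisson conjugacy, the posterior is Gamma(α + Σx, β + Σt) = Gamma(28 + 121, 11 + 37.5) = Gamma(149, 97/2).
Predictive mean over an 8-day window = T·E[λ|data] = 8·149/(97/2) = 2384/97.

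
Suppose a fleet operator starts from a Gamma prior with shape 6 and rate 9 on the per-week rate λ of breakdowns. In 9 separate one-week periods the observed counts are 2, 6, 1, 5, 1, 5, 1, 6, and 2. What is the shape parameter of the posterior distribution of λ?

Total count: 2 + 6 + 1 + 5 + 1 + 5 + 1 + 6 + 2 = 29.
Total exposure: 9 weeks.
Gamma(α, β) with Poisson data over total exposure Σt gives posterior Gamma(α+Σx, β+Σt) = Gamma(35, 18).

35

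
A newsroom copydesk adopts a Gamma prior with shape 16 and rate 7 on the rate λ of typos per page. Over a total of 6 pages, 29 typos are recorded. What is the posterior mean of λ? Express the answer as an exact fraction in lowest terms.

45/13

Total count 29 over total exposure 6 pages.
The Gamma prior is conjugate for the Poisson rate, so λ | data ~ Gamma(16+29, 7+6) = Gamma(45, 13).
Posterior mean = α'/β' = 45/13.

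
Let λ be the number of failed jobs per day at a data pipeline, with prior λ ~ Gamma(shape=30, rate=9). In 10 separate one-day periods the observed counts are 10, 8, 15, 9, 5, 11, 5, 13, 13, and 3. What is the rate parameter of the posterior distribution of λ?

Total count: 10 + 8 + 15 + 9 + 5 + 11 + 5 + 13 + 13 + 3 = 92.
Total exposure: 10 days.
Conjugate update: add total count to the shape and total exposure to the rate, giving Gamma(122, 19).

19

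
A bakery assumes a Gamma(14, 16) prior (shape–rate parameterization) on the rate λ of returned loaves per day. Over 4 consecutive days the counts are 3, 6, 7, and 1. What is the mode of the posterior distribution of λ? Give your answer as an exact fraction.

Total count: 3 + 6 + 7 + 1 = 17.
Total exposure: 4 days.
By Gamma–Poisson conjugacy, the posterior is Gamma(α + Σx, β + Σt) = Gamma(14 + 17, 16 + 4) = Gamma(31, 20).
Posterior mode = (α'−1)/β' = 30/20 = 3/2.

3/2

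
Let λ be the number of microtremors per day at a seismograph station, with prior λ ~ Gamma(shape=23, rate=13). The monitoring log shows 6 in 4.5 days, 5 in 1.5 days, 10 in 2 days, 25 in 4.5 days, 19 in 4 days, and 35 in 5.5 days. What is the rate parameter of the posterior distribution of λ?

35

Total count: 6 + 5 + 10 + 25 + 19 + 35 = 100.
Total exposure: 4.5 + 1.5 + 2 + 4.5 + 4 + 5.5 = 22 days.
Posterior: α' = 23 + 100 = 123, β' = 13 + 22 = 35.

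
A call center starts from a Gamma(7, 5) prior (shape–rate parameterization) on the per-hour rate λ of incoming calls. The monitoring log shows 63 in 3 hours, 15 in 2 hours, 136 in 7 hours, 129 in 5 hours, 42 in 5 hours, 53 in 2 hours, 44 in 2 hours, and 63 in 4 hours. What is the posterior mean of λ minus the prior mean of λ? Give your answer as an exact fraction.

Total count: 63 + 15 + 136 + 129 + 42 + 53 + 44 + 63 = 545.
Total exposure: 3 + 2 + 7 + 5 + 5 + 2 + 2 + 4 = 30 hours.
Posterior: α' = 7 + 545 = 552, β' = 5 + 30 = 35.
Posterior mean = 552/35 = 552/35; prior mean = 7/5 = 7/5. Difference = 552/35 − 7/5 = 503/35.

503/35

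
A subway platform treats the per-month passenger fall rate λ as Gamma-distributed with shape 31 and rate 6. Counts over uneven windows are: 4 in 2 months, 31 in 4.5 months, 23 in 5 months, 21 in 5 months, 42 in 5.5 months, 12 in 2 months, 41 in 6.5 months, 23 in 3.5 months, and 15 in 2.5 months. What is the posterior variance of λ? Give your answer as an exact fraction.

Total count: 4 + 31 + 23 + 21 + 42 + 12 + 41 + 23 + 15 = 212.
Total exposure: 2 + 4.5 + 5 + 5 + 5.5 + 2 + 6.5 + 3.5 + 2.5 = 36.5 months.
Posterior: α' = 31 + 212 = 243, β' = 6 + 36.5 = 85/2.
Posterior variance = α'/β'² = 243/(7225/4) = 972/7225.

972/7225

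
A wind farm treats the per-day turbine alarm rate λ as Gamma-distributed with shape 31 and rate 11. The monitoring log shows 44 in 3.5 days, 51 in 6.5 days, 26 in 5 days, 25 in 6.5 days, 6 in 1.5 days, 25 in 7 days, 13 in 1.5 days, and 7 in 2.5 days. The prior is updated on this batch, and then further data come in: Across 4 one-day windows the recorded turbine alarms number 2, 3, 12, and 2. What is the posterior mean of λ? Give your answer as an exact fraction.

247/49

Total count: 44 + 51 + 26 + 25 + 6 + 25 + 13 + 7 = 197.
Total exposure: 3.5 + 6.5 + 5 + 6.5 + 1.5 + 7 + 1.5 + 2.5 = 34 days.
After the first batch: Gamma(31 + 197, 11 + 34) = Gamma(228, 45).
Total count: 2 + 3 + 12 + 2 = 19.
Total exposure: 4 days.
After the second batch: Gamma(228 + 19, 45 + 4) = Gamma(247, 49).
Posterior mean = α'/β' = 247/49.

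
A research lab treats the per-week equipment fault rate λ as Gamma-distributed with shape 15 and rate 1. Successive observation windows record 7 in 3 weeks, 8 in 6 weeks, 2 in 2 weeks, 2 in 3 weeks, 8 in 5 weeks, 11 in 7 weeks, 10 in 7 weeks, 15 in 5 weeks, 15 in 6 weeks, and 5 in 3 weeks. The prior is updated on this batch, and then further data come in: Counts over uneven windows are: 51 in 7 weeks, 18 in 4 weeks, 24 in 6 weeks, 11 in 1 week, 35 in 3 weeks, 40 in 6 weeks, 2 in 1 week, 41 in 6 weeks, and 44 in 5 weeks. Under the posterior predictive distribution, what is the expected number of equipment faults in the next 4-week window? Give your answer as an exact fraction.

Total count: 7 + 8 + 2 + 2 + 8 + 11 + 10 + 15 + 15 + 5 = 83.
Total exposure: 3 + 6 + 2 + 3 + 5 + 7 + 7 + 5 + 6 + 3 = 47 weeks.
After the first batch: Gamma(15 + 83, 1 + 47) = Gamma(98, 48).
Total count: 51 + 18 + 24 + 11 + 35 + 40 + 2 + 41 + 44 = 266.
Total exposure: 7 + 4 + 6 + 1 + 3 + 6 + 1 + 6 + 5 = 39 weeks.
After the second batch: Gamma(98 + 266, 48 + 39) = Gamma(364, 87).
Predictive mean over a 4-week window = T·E[λ|data] = 4·364/87 = 1456/87.

1456/87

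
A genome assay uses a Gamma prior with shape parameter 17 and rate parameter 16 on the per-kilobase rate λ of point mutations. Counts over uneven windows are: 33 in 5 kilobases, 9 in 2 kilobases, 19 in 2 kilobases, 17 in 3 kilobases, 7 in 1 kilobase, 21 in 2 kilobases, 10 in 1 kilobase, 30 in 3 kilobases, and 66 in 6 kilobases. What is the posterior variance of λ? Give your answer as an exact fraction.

Total count: 33 + 9 + 19 + 17 + 7 + 21 + 10 + 30 + 66 = 212.
Total exposure: 5 + 2 + 2 + 3 + 1 + 2 + 1 + 3 + 6 = 25 kilobases.
By Gamma–Poisson conjugacy, the posterior is Gamma(α + Σx, β + Σt) = Gamma(17 + 212, 16 + 25) = Gamma(229, 41).
Posterior variance = α'/β'² = 229/1681.

229/1681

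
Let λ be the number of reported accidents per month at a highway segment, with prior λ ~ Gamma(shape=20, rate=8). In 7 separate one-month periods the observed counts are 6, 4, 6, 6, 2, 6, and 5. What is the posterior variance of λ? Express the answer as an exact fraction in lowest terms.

Total count: 6 + 4 + 6 + 6 + 2 + 6 + 5 = 35.
Total exposure: 7 months.
By Gamma–Poisson conjugacy, the posterior is Gamma(α + Σx, β + Σt) = Gamma(20 + 35, 8 + 7) = Gamma(55, 15).
Posterior variance = α'/β'² = 55/225 = 11/45.

11/45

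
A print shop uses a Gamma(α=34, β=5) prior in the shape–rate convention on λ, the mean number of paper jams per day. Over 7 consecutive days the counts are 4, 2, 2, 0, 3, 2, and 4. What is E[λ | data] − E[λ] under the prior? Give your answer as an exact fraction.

-51/20

Total count: 4 + 2 + 2 + 0 + 3 + 2 + 4 = 17.
Total exposure: 7 days.
Conjugate update: add total count to the shape and total exposure to the rate, giving Gamma(51, 12).
Posterior mean = 51/12 = 17/4; prior mean = 34/5 = 34/5. Difference = 17/4 − 34/5 = -51/20.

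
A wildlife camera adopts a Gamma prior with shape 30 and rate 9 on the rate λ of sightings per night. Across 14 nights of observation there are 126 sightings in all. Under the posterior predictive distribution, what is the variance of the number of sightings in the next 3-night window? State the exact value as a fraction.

Total count 126 over total exposure 14 nights.
Conjugate update: add total count to the shape and total exposure to the rate, giving Gamma(156, 23).
The posterior predictive for a window of length T is Negative Binomial with variance T·α'·(β'+T)/β'² = 3·156·26/529 = 12168/529.

12168/529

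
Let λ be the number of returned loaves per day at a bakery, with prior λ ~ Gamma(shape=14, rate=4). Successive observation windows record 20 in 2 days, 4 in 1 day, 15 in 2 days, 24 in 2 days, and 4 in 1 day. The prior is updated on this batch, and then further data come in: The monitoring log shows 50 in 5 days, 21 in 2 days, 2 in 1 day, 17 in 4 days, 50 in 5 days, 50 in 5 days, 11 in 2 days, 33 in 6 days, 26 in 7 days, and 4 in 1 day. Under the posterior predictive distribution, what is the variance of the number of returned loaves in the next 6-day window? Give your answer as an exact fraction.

Total count: 20 + 4 + 15 + 24 + 4 = 67.
Total exposure: 2 + 1 + 2 + 2 + 1 = 8 days.
After the first batch: Gamma(14 + 67, 4 + 8) = Gamma(81, 12).
Total count: 50 + 21 + 2 + 17 + 50 + 50 + 11 + 33 + 26 + 4 = 264.
Total exposure: 5 + 2 + 1 + 4 + 5 + 5 + 2 + 6 + 7 + 1 = 38 days.
After the second batch: Gamma(81 + 264, 12 + 38) = Gamma(345, 50).
The posterior predictive for a window of length T is Negative Binomial with variance T·α'·(β'+T)/β'² = 6·345·56/2500 = 5796/125.

5796/125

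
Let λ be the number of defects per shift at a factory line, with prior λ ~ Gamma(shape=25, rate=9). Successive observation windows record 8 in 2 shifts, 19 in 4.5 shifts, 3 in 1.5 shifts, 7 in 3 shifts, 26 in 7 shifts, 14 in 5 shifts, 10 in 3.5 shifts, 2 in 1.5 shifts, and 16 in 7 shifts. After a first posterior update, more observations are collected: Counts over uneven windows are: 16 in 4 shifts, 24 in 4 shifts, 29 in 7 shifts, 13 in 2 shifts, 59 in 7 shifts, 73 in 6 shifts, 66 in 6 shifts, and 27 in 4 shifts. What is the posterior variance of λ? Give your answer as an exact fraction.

Total count: 8 + 19 + 3 + 7 + 26 + 14 + 10 + 2 + 16 = 105.
Total exposure: 2 + 4.5 + 1.5 + 3 + 7 + 5 + 3.5 + 1.5 + 7 = 35 shifts.
After the first batch: Gamma(25 + 105, 9 + 35) = Gamma(130, 44).
Total count: 16 + 24 + 29 + 13 + 59 + 73 + 66 + 27 = 307.
Total exposure: 4 + 4 + 7 + 2 + 7 + 6 + 6 + 4 = 40 shifts.
After the second batch: Gamma(130 + 307, 44 + 40) = Gamma(437, 84).
Posterior variance = α'/β'² = 437/7056.

437/7056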